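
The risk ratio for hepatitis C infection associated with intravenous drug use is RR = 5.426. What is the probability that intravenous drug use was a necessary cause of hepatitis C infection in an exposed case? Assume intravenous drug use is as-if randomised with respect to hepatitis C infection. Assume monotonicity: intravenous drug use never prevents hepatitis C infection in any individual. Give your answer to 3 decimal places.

Under exogeneity and monotonicity, PN = (RR − 1) / RR = 1 − 1/RR.
PN = (5.426 − 1) / 5.426 = 4.426 / 5.426 ≈ 0.8157

PN ≈ 0.816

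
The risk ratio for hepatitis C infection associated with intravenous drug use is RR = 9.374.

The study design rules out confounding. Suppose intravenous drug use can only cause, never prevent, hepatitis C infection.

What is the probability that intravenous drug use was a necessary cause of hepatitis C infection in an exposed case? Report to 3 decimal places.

PN ≈ 0.893

Under exogeneity and monotonicity, PN = (RR − 1) / RR = 1 − 1/RR.
PN = (9.374 − 1) / 9.374 = 8.374 / 9.374 ≈ 0.8933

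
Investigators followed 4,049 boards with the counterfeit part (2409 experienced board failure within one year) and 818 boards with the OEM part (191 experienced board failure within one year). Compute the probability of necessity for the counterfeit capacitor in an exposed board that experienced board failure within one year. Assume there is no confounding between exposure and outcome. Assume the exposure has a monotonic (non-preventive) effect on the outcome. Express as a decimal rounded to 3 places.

p₁ = P(outcome | exposed) = 2409/4049 = 0.59496
p₀ = P(outcome | unexposed) = 191/818 = 0.2335
Under exogeneity and monotonicity, PN = (p₁ − p₀) / p₁.
PN = (0.59496 − 0.2335) / 0.59496 = 0.36147 / 0.59496 ≈ 0.6075

PN ≈ 0.608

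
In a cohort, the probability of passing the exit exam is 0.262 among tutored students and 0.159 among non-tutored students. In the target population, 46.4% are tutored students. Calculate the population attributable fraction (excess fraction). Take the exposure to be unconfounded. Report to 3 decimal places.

PAF ≈ 0.231

Let p₁ = 0.262, p₀ = 0.159.
Overall risk P(Y=1) = π·p₁ + (1−π)·p₀ = 0.464×0.262 + 0.536×0.159 = 0.20679.
Under exogeneity, PAF = [P(Y=1) − p₀] / P(Y=1).
PAF = (0.20679 − 0.159) / 0.20679 ≈ 0.2311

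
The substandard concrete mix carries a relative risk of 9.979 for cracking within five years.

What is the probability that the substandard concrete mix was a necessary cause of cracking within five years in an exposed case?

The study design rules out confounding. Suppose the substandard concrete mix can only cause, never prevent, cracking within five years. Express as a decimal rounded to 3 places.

PN ≈ 0.900

Under exogeneity and monotonicity, PN = (RR − 1) / RR = 1 − 1/RR.
PN = (9.979 − 1) / 9.979 = 8.979 / 9.979 ≈ 0.8998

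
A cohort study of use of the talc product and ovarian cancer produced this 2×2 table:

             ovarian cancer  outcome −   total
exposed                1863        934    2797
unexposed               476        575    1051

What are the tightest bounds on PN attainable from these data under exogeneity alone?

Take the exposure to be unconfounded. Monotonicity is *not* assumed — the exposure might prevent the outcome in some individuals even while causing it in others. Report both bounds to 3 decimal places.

p₁ = P(outcome | exposed) = 1863/2797 = 0.66607
p₀ = P(outcome | unexposed) = 476/1051 = 0.4529
Under exogeneity alone the bounds on PN are max{0,(p₁−p₀)/p₁} ≤ PN ≤ min{1,(1−p₀)/p₁}.
  lower = (p₁ − p₀)/p₁ = 0.21317 / 0.66607 ≈ 0.3200
  upper = min{1, (1 − p₀)/p₁} = 0.5471 / 0.66607 ≈ 0.8214

0.320 ≤ PN ≤ 0.821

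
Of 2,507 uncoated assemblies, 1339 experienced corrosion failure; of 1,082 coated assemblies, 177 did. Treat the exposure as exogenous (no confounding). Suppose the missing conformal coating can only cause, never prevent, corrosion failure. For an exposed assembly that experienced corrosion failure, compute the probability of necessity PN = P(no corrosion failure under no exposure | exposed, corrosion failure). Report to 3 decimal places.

p₁ = P(outcome | exposed) = 1339/2507 = 0.5341
p₀ = P(outcome | unexposed) = 177/1082 = 0.16359
Under exogeneity and monotonicity, PN = (p₁ − p₀) / p₁.
PN = (0.5341 − 0.16359) / 0.5341 = 0.37052 / 0.5341 ≈ 0.6937

PN ≈ 0.694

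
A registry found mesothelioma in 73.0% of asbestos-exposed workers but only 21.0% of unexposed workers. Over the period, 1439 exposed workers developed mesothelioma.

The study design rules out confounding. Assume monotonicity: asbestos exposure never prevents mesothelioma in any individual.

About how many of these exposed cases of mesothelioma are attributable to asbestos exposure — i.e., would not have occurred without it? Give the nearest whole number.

p₁ = 0.73, p₀ = 0.21.
PN = (p₁ − p₀)/p₁ = (0.73 − 0.21) / 0.73 ≈ 0.71233.
Attributable cases ≈ PN × (exposed cases) = 0.71233 × 1439 ≈ 1025.04.

about 1025 cases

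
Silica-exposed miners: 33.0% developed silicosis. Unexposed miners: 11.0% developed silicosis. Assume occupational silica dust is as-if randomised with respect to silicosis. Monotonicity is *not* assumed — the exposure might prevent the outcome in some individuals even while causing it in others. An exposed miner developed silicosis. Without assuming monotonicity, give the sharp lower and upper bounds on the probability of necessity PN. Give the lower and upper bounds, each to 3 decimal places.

0.667 ≤ PN ≤ 1.000

p₁ = 0.33, p₀ = 0.11.
Under exogeneity alone the bounds on PN are max{0,(p₁−p₀)/p₁} ≤ PN ≤ min{1,(1−p₀)/p₁}.
  lower = (p₁ − p₀)/p₁ = 0.22 / 0.33 ≈ 0.6667
  upper = min{1, (1 − p₀)/p₁} = 0.89 / 0.33 ≈ 2.6970 → capped at 1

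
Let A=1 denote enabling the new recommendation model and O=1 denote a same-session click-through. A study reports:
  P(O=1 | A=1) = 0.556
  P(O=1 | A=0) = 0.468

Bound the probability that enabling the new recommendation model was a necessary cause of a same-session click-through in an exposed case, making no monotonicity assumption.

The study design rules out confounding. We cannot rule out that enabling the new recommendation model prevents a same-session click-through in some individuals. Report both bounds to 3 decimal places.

Let p₁ = 0.556, p₀ = 0.468.
Under exogeneity alone the bounds on PN are max{0,(p₁−p₀)/p₁} ≤ PN ≤ min{1,(1−p₀)/p₁}.
  lower = (p₁ − p₀)/p₁ = 0.088 / 0.556 ≈ 0.1583
  upper = min{1, (1 − p₀)/p₁} = 0.532 / 0.556 ≈ 0.9568

0.158 ≤ PN ≤ 0.957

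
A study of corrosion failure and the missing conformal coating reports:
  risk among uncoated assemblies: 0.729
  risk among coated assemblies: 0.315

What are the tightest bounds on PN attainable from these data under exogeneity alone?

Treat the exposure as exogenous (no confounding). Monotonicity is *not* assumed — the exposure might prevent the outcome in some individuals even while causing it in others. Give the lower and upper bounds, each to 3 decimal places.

Let p₁ = 0.729, p₀ = 0.315.
Under exogeneity alone the bounds on PN are max{0,(p₁−p₀)/p₁} ≤ PN ≤ min{1,(1−p₀)/p₁}.
  lower = (p₁ − p₀)/p₁ = 0.414 / 0.729 ≈ 0.5679
  upper = min{1, (1 − p₀)/p₁} = 0.685 / 0.729 ≈ 0.9396

0.568 ≤ PN ≤ 0.940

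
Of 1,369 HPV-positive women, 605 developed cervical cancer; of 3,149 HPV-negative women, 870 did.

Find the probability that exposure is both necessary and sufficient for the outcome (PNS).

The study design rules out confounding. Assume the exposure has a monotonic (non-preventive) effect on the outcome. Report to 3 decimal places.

p₁ = P(outcome | exposed) = 605/1369 = 0.44193
p₀ = P(outcome | unexposed) = 870/3149 = 0.27628
Under exogeneity and monotonicity, PNS = p₁ − p₀.
PNS = 0.44193 − 0.27628 = 0.16565

PNS ≈ 0.166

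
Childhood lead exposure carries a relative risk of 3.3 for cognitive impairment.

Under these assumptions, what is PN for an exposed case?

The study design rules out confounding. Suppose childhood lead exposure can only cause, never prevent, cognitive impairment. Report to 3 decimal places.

PN ≈ 0.697

Under exogeneity and monotonicity, PN = (RR − 1) / RR = 1 − 1/RR.
PN = (3.3 − 1) / 3.3 = 2.3 / 3.3 ≈ 0.6970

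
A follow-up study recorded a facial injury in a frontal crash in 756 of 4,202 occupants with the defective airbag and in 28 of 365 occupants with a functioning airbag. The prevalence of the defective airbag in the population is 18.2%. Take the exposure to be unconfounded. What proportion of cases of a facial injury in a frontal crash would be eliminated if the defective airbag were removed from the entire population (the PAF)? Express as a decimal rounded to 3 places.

p₁ = P(outcome | exposed) = 756/4202 = 0.17991
p₀ = P(outcome | unexposed) = 28/365 = 0.076712
Overall risk P(Y=1) = π·p₁ + (1−π)·p₀ = 0.182×0.17991 + 0.818×0.076712 = 0.095495.
Under exogeneity, PAF = [P(Y=1) − p₀] / P(Y=1).
PAF = (0.095495 − 0.076712) / 0.095495 ≈ 0.1967

PAF ≈ 0.197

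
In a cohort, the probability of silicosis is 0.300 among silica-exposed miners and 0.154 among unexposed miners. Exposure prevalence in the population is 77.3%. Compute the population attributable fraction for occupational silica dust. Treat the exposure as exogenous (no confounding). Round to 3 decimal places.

Let p₁ = 0.3, p₀ = 0.154.
Overall risk P(Y=1) = π·p₁ + (1−π)·p₀ = 0.773×0.3 + 0.227×0.154 = 0.26686.
Under exogeneity, PAF = [P(Y=1) − p₀] / P(Y=1).
PAF = (0.26686 − 0.154) / 0.26686 ≈ 0.4229

PAF ≈ 0.423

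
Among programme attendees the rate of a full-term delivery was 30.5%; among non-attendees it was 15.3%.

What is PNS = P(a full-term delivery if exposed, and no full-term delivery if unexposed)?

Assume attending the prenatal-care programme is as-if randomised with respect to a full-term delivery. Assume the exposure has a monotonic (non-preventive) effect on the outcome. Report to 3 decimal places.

PNS ≈ 0.152

p₁ = 0.305, p₀ = 0.153.
Under exogeneity and monotonicity, PNS = p₁ − p₀.
PNS = 0.305 − 0.153 = 0.152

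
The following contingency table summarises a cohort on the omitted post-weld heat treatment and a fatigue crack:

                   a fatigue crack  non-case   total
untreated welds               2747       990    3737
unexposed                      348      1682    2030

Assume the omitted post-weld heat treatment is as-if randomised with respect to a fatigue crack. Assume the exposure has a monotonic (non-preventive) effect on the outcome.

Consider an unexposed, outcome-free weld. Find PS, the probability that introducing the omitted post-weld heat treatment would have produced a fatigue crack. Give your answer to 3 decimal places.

p₁ = P(outcome | exposed) = 2747/3737 = 0.73508
p₀ = P(outcome | unexposed) = 348/2030 = 0.17143
Under exogeneity and monotonicity, PS = (p₁ − p₀)/(1 − p₀).
PS = (0.73508 − 0.17143) / 0.82857 ≈ 0.6803

PS ≈ 0.680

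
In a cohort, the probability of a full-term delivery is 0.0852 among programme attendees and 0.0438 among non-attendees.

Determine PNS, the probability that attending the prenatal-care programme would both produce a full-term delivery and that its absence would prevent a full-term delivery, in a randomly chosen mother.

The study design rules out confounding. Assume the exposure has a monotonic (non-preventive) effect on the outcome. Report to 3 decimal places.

PNS ≈ 0.041

Let p₁ = 0.0852, p₀ = 0.0438.
Under exogeneity and monotonicity, PNS = p₁ − p₀.
PNS = 0.0852 − 0.0438 = 0.0414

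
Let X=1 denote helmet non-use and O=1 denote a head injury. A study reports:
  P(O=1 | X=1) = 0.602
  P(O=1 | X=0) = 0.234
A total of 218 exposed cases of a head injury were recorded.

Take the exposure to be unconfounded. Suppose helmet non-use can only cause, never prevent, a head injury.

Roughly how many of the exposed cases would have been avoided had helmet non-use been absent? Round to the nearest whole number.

about 133 cases

Let p₁ = 0.602, p₀ = 0.234.
PN = (p₁ − p₀)/p₁ = (0.602 − 0.234) / 0.602 ≈ 0.61130.
Attributable cases ≈ PN × (exposed cases) = 0.61130 × 218 ≈ 133.26.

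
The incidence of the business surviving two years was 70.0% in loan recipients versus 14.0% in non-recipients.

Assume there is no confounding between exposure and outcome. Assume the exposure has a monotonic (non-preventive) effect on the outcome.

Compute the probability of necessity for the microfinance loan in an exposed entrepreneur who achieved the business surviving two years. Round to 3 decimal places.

PN ≈ 0.800

p₁ = 0.7, p₀ = 0.14.
Under exogeneity and monotonicity, PN = (p₁ − p₀) / p₁.
PN = (0.7 − 0.14) / 0.7 = 0.56 / 0.7 ≈ 0.8000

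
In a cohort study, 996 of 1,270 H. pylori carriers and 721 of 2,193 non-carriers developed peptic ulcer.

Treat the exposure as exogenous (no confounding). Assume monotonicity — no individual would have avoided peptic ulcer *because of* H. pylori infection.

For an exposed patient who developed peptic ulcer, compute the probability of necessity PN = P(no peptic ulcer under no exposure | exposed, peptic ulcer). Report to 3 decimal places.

PN ≈ 0.581

p₁ = P(outcome | exposed) = 996/1270 = 0.78425
p₀ = P(outcome | unexposed) = 721/2193 = 0.32877
Under exogeneity and monotonicity, PN = (p₁ − p₀) / p₁.
PN = (0.78425 − 0.32877) / 0.78425 = 0.45548 / 0.78425 ≈ 0.5808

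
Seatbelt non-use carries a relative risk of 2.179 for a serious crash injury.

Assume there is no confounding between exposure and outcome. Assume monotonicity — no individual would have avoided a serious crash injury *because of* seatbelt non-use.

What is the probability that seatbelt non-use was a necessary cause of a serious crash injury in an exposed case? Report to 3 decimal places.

PN ≈ 0.541

Under exogeneity and monotonicity, PN = (RR − 1) / RR = 1 − 1/RR.
PN = (2.179 − 1) / 2.179 = 1.179 / 2.179 ≈ 0.5411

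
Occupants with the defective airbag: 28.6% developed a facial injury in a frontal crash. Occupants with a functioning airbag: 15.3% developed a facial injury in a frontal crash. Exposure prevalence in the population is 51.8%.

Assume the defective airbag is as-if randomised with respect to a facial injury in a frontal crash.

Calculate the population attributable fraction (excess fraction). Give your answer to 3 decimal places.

PAF ≈ 0.310

p₁ = 0.286, p₀ = 0.153.
Overall risk P(Y=1) = π·p₁ + (1−π)·p₀ = 0.518×0.286 + 0.482×0.153 = 0.22189.
Under exogeneity, PAF = [P(Y=1) − p₀] / P(Y=1).
PAF = (0.22189 − 0.153) / 0.22189 ≈ 0.3105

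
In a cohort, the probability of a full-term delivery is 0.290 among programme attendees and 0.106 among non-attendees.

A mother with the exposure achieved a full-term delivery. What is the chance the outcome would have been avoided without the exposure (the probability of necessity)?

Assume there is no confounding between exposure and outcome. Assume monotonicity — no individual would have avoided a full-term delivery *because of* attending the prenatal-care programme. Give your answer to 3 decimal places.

PN ≈ 0.634

Let p₁ = 0.29, p₀ = 0.106.
Under exogeneity and monotonicity, PN = (p₁ − p₀) / p₁.
PN = (0.29 − 0.106) / 0.29 = 0.184 / 0.29 ≈ 0.6345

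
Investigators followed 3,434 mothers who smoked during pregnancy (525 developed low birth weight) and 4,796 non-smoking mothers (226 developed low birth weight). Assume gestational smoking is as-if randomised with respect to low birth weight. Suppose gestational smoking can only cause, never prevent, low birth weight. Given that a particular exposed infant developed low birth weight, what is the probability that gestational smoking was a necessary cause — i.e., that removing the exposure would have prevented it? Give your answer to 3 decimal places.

PN ≈ 0.692

p₁ = P(outcome | exposed) = 525/3434 = 0.15288
p₀ = P(outcome | unexposed) = 226/4796 = 0.047123
Under exogeneity and monotonicity, PN = (p₁ − p₀) / p₁.
PN = (0.15288 − 0.047123) / 0.15288 = 0.10576 / 0.15288 ≈ 0.6918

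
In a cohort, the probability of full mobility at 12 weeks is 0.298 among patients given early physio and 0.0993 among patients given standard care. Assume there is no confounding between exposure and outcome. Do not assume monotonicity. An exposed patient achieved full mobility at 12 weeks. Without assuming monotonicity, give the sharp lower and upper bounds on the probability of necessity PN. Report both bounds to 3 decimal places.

0.667 ≤ PN ≤ 1.000

Let p₁ = 0.298, p₀ = 0.0993.
Under exogeneity alone the bounds on PN are max{0,(p₁−p₀)/p₁} ≤ PN ≤ min{1,(1−p₀)/p₁}.
  lower = (p₁ − p₀)/p₁ = 0.1987 / 0.298 ≈ 0.6668
  upper = min{1, (1 − p₀)/p₁} = 0.9007 / 0.298 ≈ 3.0225 → capped at 1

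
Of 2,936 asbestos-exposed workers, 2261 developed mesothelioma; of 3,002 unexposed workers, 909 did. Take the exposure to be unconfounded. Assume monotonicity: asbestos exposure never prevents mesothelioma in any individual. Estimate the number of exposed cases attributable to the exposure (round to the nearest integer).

about 1372 cases

p₁ = P(outcome | exposed) = 2261/2936 = 0.7701
p₀ = P(outcome | unexposed) = 909/3002 = 0.3028
PN = (p₁ − p₀)/p₁ = (0.7701 − 0.3028) / 0.7701 ≈ 0.60680.
Attributable cases ≈ PN × (exposed cases) = 0.60680 × 2261 ≈ 1371.98.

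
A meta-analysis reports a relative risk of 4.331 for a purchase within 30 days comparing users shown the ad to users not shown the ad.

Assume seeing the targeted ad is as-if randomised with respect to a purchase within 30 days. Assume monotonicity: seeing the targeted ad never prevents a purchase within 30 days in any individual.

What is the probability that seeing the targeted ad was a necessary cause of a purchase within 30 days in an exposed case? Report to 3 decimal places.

PN ≈ 0.769

Under exogeneity and monotonicity, PN = (RR − 1) / RR = 1 − 1/RR.
PN = (4.331 − 1) / 4.331 = 3.331 / 4.331 ≈ 0.7691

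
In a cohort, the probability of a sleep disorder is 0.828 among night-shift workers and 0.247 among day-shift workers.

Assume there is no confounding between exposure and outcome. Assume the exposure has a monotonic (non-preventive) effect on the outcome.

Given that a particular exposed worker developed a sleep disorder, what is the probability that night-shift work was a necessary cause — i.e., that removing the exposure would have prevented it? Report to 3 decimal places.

PN ≈ 0.702

Let p₁ = 0.828, p₀ = 0.247.
Under exogeneity and monotonicity, PN = (p₁ − p₀) / p₁.
PN = (0.828 − 0.247) / 0.828 = 0.581 / 0.828 ≈ 0.7017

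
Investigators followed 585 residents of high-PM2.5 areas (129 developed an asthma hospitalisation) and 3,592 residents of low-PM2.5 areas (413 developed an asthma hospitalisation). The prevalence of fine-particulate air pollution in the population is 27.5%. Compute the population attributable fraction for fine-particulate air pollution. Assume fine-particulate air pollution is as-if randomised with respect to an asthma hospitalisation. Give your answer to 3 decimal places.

PAF ≈ 0.202

p₁ = P(outcome | exposed) = 129/585 = 0.22051
p₀ = P(outcome | unexposed) = 413/3592 = 0.11498
Overall risk P(Y=1) = π·p₁ + (1−π)·p₀ = 0.275×0.22051 + 0.725×0.11498 = 0.144.
Under exogeneity, PAF = [P(Y=1) − p₀] / P(Y=1).
PAF = (0.144 − 0.11498) / 0.144 ≈ 0.2015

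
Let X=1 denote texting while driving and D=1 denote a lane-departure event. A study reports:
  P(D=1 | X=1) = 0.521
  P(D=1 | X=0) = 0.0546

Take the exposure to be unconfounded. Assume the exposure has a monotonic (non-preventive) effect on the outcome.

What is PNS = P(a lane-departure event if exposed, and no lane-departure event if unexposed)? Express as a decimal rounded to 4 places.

PNS ≈ 0.4664

Let p₁ = 0.521, p₀ = 0.0546.
Under exogeneity and monotonicity, PNS = p₁ − p₀.
PNS = 0.521 − 0.0546 = 0.4664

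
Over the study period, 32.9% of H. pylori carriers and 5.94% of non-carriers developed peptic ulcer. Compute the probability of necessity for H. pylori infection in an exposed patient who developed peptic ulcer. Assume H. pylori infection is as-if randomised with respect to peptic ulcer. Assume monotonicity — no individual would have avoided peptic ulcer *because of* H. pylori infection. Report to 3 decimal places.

p₁ = 0.329, p₀ = 0.0594.
Under exogeneity and monotonicity, PN = (p₁ − p₀) / p₁.
PN = (0.329 − 0.0594) / 0.329 = 0.2696 / 0.329 ≈ 0.8195

PN ≈ 0.819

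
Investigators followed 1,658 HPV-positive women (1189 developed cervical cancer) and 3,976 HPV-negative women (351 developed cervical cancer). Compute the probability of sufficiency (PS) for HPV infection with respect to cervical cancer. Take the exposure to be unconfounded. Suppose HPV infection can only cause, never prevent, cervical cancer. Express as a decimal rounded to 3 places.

PS ≈ 0.690

p₁ = P(outcome | exposed) = 1189/1658 = 0.71713
p₀ = P(outcome | unexposed) = 351/3976 = 0.08828
Under exogeneity and monotonicity, PS = (p₁ − p₀) / (1 − p₀).
PS = (0.71713 − 0.08828) / (1 − 0.08828) = 0.62885 / 0.91172 ≈ 0.6897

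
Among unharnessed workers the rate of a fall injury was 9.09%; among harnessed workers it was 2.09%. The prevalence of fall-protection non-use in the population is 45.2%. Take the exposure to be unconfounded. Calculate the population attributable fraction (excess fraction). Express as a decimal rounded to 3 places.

PAF ≈ 0.602

p₁ = 0.0909, p₀ = 0.0209.
Overall risk P(Y=1) = π·p₁ + (1−π)·p₀ = 0.452×0.0909 + 0.548×0.0209 = 0.05254.
Under exogeneity, PAF = [P(Y=1) − p₀] / P(Y=1).
PAF = (0.05254 − 0.0209) / 0.05254 ≈ 0.6022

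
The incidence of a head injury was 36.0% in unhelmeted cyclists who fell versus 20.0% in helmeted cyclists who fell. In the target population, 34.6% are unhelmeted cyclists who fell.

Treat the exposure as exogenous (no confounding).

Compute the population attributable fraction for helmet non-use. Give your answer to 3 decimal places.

p₁ = 0.36, p₀ = 0.2.
Overall risk P(Y=1) = π·p₁ + (1−π)·p₀ = 0.346×0.36 + 0.654×0.2 = 0.25536.
Under exogeneity, PAF = [P(Y=1) − p₀] / P(Y=1).
PAF = (0.25536 − 0.2) / 0.25536 ≈ 0.2168

PAF ≈ 0.217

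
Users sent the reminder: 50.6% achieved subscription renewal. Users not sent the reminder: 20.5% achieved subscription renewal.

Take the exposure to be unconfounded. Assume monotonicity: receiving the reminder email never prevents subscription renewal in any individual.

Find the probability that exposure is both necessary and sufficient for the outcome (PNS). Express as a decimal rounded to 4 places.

p₁ = 0.506, p₀ = 0.205.
Under exogeneity and monotonicity, PNS = p₁ − p₀.
PNS = 0.506 − 0.205 = 0.301

PNS ≈ 0.3010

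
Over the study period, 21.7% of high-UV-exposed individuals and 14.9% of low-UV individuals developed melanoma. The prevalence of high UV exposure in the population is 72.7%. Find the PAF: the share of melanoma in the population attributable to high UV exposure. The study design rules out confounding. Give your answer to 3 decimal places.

p₁ = 0.217, p₀ = 0.149.
Overall risk P(Y=1) = π·p₁ + (1−π)·p₀ = 0.727×0.217 + 0.273×0.149 = 0.19844.
Under exogeneity, PAF = [P(Y=1) − p₀] / P(Y=1).
PAF = (0.19844 − 0.149) / 0.19844 ≈ 0.2491

PAF ≈ 0.249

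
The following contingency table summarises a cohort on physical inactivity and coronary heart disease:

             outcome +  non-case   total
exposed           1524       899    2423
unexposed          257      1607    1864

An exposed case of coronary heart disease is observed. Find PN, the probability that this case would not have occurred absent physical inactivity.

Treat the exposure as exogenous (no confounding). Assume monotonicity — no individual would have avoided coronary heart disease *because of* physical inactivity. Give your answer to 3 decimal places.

PN ≈ 0.781

p₁ = P(outcome | exposed) = 1524/2423 = 0.62897
p₀ = P(outcome | unexposed) = 257/1864 = 0.13788
Under exogeneity and monotonicity, PN = (p₁ − p₀)/p₁.
PN = (0.62897 − 0.13788) / 0.62897 ≈ 0.7808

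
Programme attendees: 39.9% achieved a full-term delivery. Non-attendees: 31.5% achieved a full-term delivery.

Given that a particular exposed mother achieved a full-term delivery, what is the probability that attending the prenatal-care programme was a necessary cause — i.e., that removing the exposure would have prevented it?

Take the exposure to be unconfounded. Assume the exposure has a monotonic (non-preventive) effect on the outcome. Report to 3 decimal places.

PN ≈ 0.211

p₁ = 0.399, p₀ = 0.315.
Under exogeneity and monotonicity, PN = (p₁ − p₀) / p₁.
PN = (0.399 − 0.315) / 0.399 = 0.084 / 0.399 ≈ 0.2105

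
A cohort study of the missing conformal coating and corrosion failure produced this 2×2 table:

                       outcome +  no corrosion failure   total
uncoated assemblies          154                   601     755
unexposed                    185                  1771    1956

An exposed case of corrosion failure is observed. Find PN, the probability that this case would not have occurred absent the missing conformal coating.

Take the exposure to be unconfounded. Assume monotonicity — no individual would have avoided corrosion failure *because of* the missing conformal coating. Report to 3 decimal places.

p₁ = P(outcome | exposed) = 154/755 = 0.20397
p₀ = P(outcome | unexposed) = 185/1956 = 0.094581
Under exogeneity and monotonicity, PN = (p₁ − p₀)/p₁.
PN = (0.20397 − 0.094581) / 0.20397 ≈ 0.5363

PN ≈ 0.536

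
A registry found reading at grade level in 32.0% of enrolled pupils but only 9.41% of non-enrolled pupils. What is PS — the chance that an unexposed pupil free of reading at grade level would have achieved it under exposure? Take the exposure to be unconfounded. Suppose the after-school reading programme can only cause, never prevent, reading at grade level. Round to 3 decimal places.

p₁ = 0.32, p₀ = 0.0941.
Under exogeneity and monotonicity, PS = (p₁ − p₀) / (1 − p₀).
PS = (0.32 − 0.0941) / (1 − 0.0941) = 0.2259 / 0.9059 ≈ 0.2494

PS ≈ 0.249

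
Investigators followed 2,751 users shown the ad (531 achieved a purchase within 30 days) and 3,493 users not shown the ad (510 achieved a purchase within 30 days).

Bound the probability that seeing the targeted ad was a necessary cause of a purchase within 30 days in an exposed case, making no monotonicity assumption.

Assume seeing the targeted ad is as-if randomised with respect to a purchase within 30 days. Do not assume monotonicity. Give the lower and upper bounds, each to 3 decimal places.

p₁ = P(outcome | exposed) = 531/2751 = 0.19302
p₀ = P(outcome | unexposed) = 510/3493 = 0.14601
Under exogeneity alone the bounds on PN are max{0,(p₁−p₀)/p₁} ≤ PN ≤ min{1,(1−p₀)/p₁}.
  lower = (p₁ − p₀)/p₁ = 0.047014 / 0.19302 ≈ 0.2436
  upper = min{1, (1 − p₀)/p₁} = 0.85399 / 0.19302 ≈ 4.4244 → capped at 1

0.244 ≤ PN ≤ 1.000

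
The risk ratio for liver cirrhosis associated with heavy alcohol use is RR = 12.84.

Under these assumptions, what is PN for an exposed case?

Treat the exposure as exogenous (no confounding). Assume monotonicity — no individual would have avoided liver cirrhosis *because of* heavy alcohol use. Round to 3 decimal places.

PN ≈ 0.922

Under exogeneity and monotonicity, PN = (RR − 1) / RR = 1 − 1/RR.
PN = (12.84 − 1) / 12.84 = 11.84 / 12.84 ≈ 0.9221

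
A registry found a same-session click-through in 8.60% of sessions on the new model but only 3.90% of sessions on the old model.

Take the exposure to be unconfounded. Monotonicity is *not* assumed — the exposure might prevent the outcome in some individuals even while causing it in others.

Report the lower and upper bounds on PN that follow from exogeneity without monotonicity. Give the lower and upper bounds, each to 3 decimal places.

0.547 ≤ PN ≤ 1.000

p₁ = 0.086, p₀ = 0.039.
Under exogeneity alone the bounds on PN are max{0,(p₁−p₀)/p₁} ≤ PN ≤ min{1,(1−p₀)/p₁}.
  lower = (p₁ − p₀)/p₁ = 0.047 / 0.086 ≈ 0.5465
  upper = min{1, (1 − p₀)/p₁} = 0.961 / 0.086 ≈ 11.1744 → capped at 1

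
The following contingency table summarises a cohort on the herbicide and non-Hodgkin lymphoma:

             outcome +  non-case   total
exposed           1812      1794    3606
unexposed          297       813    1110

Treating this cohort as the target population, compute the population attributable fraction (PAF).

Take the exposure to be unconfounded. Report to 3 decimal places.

PAF ≈ 0.402

p₁ = P(outcome | exposed) = 1812/3606 = 0.5025
p₀ = P(outcome | unexposed) = 297/1110 = 0.26757
Exposure prevalence π = 3606/4716 = 0.76463; overall risk P(Y=1) = 0.4472.
Under exogeneity, PAF = [P(Y=1) − p₀]/P(Y=1).
PAF = (0.4472 − 0.26757) / 0.4472 ≈ 0.4017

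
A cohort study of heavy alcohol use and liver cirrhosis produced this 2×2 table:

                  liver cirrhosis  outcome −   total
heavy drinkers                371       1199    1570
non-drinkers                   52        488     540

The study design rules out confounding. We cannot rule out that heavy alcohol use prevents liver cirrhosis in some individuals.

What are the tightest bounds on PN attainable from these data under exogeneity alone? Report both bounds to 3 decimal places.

p₁ = P(outcome | exposed) = 371/1570 = 0.23631
p₀ = P(outcome | unexposed) = 52/540 = 0.096296
Under exogeneity alone the bounds on PN are max{0,(p₁−p₀)/p₁} ≤ PN ≤ min{1,(1−p₀)/p₁}.
  lower = (p₁ − p₀)/p₁ = 0.14001 / 0.23631 ≈ 0.5925
  upper = min{1, (1 − p₀)/p₁} = 0.9037 / 0.23631 ≈ 3.8243 → capped at 1

0.592 ≤ PN ≤ 1.000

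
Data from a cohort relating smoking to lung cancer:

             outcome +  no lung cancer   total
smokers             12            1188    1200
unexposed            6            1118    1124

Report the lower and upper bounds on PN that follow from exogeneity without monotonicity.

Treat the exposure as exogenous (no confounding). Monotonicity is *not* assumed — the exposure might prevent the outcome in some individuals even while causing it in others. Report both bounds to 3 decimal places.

0.466 ≤ PN ≤ 1.000

p₁ = P(outcome | exposed) = 12/1200 = 0.01
p₀ = P(outcome | unexposed) = 6/1124 = 0.0053381
Under exogeneity alone the bounds on PN are max{0,(p₁−p₀)/p₁} ≤ PN ≤ min{1,(1−p₀)/p₁}.
  lower = (p₁ − p₀)/p₁ = 0.0046619 / 0.01 ≈ 0.4662
  upper = min{1, (1 − p₀)/p₁} = 0.99466 / 0.01 ≈ 99.4662 → capped at 1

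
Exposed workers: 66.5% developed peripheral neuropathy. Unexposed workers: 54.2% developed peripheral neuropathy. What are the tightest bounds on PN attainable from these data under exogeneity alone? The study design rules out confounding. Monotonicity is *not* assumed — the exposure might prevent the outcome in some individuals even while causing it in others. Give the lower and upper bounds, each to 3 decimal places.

p₁ = 0.665, p₀ = 0.542.
Under exogeneity alone the bounds on PN are max{0,(p₁−p₀)/p₁} ≤ PN ≤ min{1,(1−p₀)/p₁}.
  lower = (p₁ − p₀)/p₁ = 0.123 / 0.665 ≈ 0.1850
  upper = min{1, (1 − p₀)/p₁} = 0.458 / 0.665 ≈ 0.6887

0.185 ≤ PN ≤ 0.689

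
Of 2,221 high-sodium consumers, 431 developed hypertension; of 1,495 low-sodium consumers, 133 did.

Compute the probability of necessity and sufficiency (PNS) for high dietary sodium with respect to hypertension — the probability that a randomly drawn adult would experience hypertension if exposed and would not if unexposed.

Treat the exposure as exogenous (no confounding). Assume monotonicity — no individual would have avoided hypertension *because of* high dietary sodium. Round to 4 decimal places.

PNS ≈ 0.1051

p₁ = P(outcome | exposed) = 431/2221 = 0.19406
p₀ = P(outcome | unexposed) = 133/1495 = 0.088963
Under exogeneity and monotonicity, PNS = p₁ − p₀.
PNS = 0.19406 − 0.088963 = 0.10509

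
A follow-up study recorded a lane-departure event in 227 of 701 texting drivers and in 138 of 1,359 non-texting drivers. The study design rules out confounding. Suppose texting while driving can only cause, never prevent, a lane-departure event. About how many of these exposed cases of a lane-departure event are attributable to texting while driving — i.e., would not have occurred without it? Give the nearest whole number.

about 156 cases

p₁ = P(outcome | exposed) = 227/701 = 0.32382
p₀ = P(outcome | unexposed) = 138/1359 = 0.10155
PN = (p₁ − p₀)/p₁ = (0.32382 − 0.10155) / 0.32382 ≈ 0.68642.
Attributable cases ≈ PN × (exposed cases) = 0.68642 × 227 ≈ 155.82.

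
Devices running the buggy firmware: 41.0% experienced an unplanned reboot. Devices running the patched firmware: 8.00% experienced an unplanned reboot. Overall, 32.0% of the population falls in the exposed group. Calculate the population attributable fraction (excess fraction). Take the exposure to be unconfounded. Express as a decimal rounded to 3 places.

p₁ = 0.41, p₀ = 0.08.
Overall risk P(Y=1) = π·p₁ + (1−π)·p₀ = 0.32×0.41 + 0.68×0.08 = 0.1856.
Under exogeneity, PAF = [P(Y=1) − p₀] / P(Y=1).
PAF = (0.1856 − 0.08) / 0.1856 ≈ 0.5690

PAF ≈ 0.569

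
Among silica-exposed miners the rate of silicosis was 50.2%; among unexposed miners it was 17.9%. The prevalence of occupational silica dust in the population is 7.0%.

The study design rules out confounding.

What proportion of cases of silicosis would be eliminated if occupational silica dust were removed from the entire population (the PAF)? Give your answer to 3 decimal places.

p₁ = 0.502, p₀ = 0.179.
Overall risk P(Y=1) = π·p₁ + (1−π)·p₀ = 0.07×0.502 + 0.93×0.179 = 0.20161.
Under exogeneity, PAF = [P(Y=1) − p₀] / P(Y=1).
PAF = (0.20161 − 0.179) / 0.20161 ≈ 0.1121

PAF ≈ 0.112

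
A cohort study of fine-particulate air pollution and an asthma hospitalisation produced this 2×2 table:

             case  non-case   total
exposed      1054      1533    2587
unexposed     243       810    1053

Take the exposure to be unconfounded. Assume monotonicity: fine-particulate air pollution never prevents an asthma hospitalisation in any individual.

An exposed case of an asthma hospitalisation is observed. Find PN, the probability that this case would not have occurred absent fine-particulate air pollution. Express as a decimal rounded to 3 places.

p₁ = P(outcome | exposed) = 1054/2587 = 0.40742
p₀ = P(outcome | unexposed) = 243/1053 = 0.23077
Under exogeneity and monotonicity, PN = (p₁ − p₀) / p₁.
PN = (0.40742 − 0.23077) / 0.40742 = 0.17665 / 0.40742 ≈ 0.4336

PN ≈ 0.434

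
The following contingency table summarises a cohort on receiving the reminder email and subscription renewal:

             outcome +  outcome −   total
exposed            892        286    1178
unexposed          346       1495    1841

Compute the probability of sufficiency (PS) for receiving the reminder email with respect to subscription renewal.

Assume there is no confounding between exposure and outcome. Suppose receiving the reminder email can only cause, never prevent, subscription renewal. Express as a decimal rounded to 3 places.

p₁ = P(outcome | exposed) = 892/1178 = 0.75722
p₀ = P(outcome | unexposed) = 346/1841 = 0.18794
Under exogeneity and monotonicity, PS = (p₁ − p₀) / (1 − p₀).
PS = (0.75722 − 0.18794) / (1 − 0.18794) = 0.56927 / 0.81206 ≈ 0.7010

PS ≈ 0.701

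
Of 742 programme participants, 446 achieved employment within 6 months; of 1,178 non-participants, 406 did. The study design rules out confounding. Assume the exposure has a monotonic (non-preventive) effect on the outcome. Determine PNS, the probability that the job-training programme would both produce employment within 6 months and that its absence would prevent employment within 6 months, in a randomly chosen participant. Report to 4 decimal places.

PNS ≈ 0.2564

p₁ = P(outcome | exposed) = 446/742 = 0.60108
p₀ = P(outcome | unexposed) = 406/1178 = 0.34465
Under exogeneity and monotonicity, PNS = p₁ − p₀.
PNS = 0.60108 − 0.34465 = 0.25643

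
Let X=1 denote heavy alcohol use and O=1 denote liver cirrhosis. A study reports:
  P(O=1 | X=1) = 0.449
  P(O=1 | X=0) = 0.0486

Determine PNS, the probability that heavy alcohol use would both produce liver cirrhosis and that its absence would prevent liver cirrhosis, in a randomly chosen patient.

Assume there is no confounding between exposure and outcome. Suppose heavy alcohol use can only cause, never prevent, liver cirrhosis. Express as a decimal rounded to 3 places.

PNS ≈ 0.400

Let p₁ = 0.449, p₀ = 0.0486.
Under exogeneity and monotonicity, PNS = p₁ − p₀.
PNS = 0.449 − 0.0486 = 0.4004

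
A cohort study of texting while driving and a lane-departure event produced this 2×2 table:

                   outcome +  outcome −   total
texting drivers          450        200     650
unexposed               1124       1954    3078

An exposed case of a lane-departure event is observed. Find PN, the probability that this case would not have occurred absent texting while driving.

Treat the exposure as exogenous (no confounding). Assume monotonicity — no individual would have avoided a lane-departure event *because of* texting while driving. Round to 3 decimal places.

p₁ = P(outcome | exposed) = 450/650 = 0.69231
p₀ = P(outcome | unexposed) = 1124/3078 = 0.36517
Under exogeneity and monotonicity, PN = (p₁ − p₀)/p₁.
PN = (0.69231 − 0.36517) / 0.69231 ≈ 0.4725

PN ≈ 0.473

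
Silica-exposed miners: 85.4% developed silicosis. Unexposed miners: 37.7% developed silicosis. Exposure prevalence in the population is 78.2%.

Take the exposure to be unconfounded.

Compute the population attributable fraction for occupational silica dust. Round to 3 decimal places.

p₁ = 0.854, p₀ = 0.377.
Overall risk P(Y=1) = π·p₁ + (1−π)·p₀ = 0.782×0.854 + 0.218×0.377 = 0.75001.
Under exogeneity, PAF = [P(Y=1) − p₀] / P(Y=1).
PAF = (0.75001 − 0.377) / 0.75001 ≈ 0.4973

PAF ≈ 0.497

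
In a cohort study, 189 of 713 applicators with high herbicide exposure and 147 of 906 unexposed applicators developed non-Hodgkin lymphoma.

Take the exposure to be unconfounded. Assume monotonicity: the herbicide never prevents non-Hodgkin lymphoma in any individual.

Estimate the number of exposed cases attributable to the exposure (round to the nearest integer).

p₁ = P(outcome | exposed) = 189/713 = 0.26508
p₀ = P(outcome | unexposed) = 147/906 = 0.16225
PN = (p₁ − p₀)/p₁ = (0.26508 − 0.16225) / 0.26508 ≈ 0.38791.
Attributable cases ≈ PN × (exposed cases) = 0.38791 × 189 ≈ 73.31.

about 73 cases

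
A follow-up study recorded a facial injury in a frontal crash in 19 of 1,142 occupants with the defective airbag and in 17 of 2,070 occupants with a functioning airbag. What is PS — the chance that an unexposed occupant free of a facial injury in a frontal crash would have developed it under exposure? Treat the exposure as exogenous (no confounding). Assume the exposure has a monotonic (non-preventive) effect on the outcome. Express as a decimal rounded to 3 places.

p₁ = P(outcome | exposed) = 19/1142 = 0.016637
p₀ = P(outcome | unexposed) = 17/2070 = 0.0082126
Under exogeneity and monotonicity, PS = (p₁ − p₀) / (1 − p₀).
PS = (0.016637 − 0.0082126) / (1 − 0.0082126) = 0.0084249 / 0.99179 ≈ 0.0085

PS ≈ 0.008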